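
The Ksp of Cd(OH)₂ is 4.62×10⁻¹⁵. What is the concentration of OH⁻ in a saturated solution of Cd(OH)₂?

Cd(OH)₂(s) ⇌ Cd²⁺(aq) + 2 OH⁻(aq)
Let s be the molar solubility. Then [Cd²⁺] = s and [OH⁻] = 2s.
Ksp = [Cd²⁺][OH⁻]^2 = s · (2s)^2 = 4s^3 = 4.62×10⁻¹⁵
s = 1.05×10⁻⁵ mol/L
[OH⁻] = 2s = 2.10×10⁻⁵ mol/L

2.10×10⁻⁵ M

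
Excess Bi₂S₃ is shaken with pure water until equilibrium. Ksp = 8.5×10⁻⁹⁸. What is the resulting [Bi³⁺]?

3.0×10⁻²⁰ M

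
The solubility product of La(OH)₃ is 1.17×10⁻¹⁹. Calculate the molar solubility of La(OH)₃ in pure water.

La(OH)₃(s) ⇌ La³⁺(aq) + 3 OH⁻(aq)
Let s be the molar solubility. Then [La³⁺] = s and [OH⁻] = 3s.
Ksp = [La³⁺][OH⁻]^3 = s · (3s)^3 = 27s^4
27s^4 = 1.17×10⁻¹⁹  ⇒  s^4 = 4.33×10⁻²¹
Taking the 4th root, s = 8.11×10⁻⁶ M.

8.11×10⁻⁶ M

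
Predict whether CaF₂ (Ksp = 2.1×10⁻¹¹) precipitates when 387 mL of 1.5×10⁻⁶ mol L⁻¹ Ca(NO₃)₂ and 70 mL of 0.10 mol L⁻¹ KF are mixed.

Yes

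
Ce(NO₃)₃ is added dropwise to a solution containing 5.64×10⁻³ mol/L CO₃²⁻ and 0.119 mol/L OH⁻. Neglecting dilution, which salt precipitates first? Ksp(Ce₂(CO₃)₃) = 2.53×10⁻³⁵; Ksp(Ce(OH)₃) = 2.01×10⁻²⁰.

Ce(OH)₃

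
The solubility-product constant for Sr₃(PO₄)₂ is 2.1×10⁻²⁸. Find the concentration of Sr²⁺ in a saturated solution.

3.4×10⁻⁶ M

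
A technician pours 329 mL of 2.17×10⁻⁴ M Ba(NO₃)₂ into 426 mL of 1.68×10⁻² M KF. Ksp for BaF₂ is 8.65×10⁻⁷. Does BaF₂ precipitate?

No

The combined volume is 755 mL.
[Ba²⁺] = (2.17×10⁻⁴)(329)/755 = 9.46×10⁻⁵ M
[F⁻] = (1.68×10⁻²)(426)/755 = 9.48×10⁻³ M
Q = [Ba²⁺][F⁻]^2 = 8.50×10⁻⁹
Q = 8.50×10⁻⁹ < Ksp = 8.65×10⁻⁷, so the solution is unsaturated and no precipitate forms.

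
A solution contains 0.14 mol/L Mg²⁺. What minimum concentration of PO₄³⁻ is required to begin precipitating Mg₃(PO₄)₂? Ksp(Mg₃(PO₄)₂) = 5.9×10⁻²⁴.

4.6×10⁻¹¹ M

Each salt precipitates once Q = Ksp for that salt.
Mg₃(PO₄)₂(s) ⇌ 3 Mg²⁺(aq) + 2 PO₄³⁻(aq)
Ksp = [Mg²⁺]^3[PO₄³⁻]^2 = [PO₄³⁻]^2(0.14)^3
[PO₄³⁻]^2 = 5.9×10⁻²⁴ / (0.14)^3 = 2.2×10⁻²¹
[PO₄³⁻] = 4.6×10⁻¹¹ mol/L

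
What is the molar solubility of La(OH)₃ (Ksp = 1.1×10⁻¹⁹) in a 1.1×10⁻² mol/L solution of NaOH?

8.3×10⁻¹⁴ M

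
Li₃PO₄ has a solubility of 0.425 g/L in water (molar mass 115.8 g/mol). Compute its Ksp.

Molar solubility s = (0.425 g/L) / (115.8 g/mol) = 3.6701×10⁻³ mol/L
Li₃PO₄(s) ⇌ 3 Li⁺(aq) + PO₄³⁻(aq)
Call the molar solubility s, so that [Li⁺] = 3s and [PO₄³⁻] = s.
Ksp = [Li⁺]^3[PO₄³⁻] = (3s)^3 · s = 27s^4
Ksp = 27 × (3.6701×10⁻³)^4 = 4.90×10⁻⁹

Ksp = 4.90×10⁻⁹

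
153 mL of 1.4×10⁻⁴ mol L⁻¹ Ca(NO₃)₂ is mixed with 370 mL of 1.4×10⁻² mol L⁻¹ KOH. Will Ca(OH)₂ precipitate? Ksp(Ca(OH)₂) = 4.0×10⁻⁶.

The combined volume is 523 mL.
[Ca²⁺] = (1.4×10⁻⁴)(153)/523 = 4.1×10⁻⁵ mol L⁻¹
[OH⁻] = (1.4×10⁻²)(370)/523 = 9.9×10⁻³ mol L⁻¹
Q = [Ca²⁺][OH⁻]^2 = 4.0×10⁻⁹
Q < Ksp (4.0×10⁻⁹ vs 4.0×10⁻⁶); the solution remains unsaturated and no precipitate forms.

No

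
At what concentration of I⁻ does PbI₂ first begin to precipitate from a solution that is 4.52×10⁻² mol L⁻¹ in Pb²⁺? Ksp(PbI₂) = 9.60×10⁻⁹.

Precipitation of each salt begins when its ion product equals Ksp.
PbI₂(s) ⇌ Pb²⁺(aq) + 2 I⁻(aq)
Ksp = [Pb²⁺][I⁻]^2 = [I⁻]^2(4.52×10⁻²)
[I⁻]^2 = 9.60×10⁻⁹ / (4.52×10⁻²) = 2.12×10⁻⁷
[I⁻] = 4.61×10⁻⁴ mol L⁻¹

4.61×10⁻⁴ M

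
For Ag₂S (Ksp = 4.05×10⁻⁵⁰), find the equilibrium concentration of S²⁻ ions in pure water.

2.16×10⁻¹⁷ M

Ag₂S(s) ⇌ 2 Ag⁺(aq) + S²⁻(aq)
With molar solubility s: [Ag⁺] = 2s, [S²⁻] = s.
Ksp = [Ag⁺]^2[S²⁻] = (2s)^2 · s = 4s^3 = 4.05×10⁻⁵⁰
s = 2.16×10⁻¹⁷ M
[S²⁻] = s = 2.16×10⁻¹⁷ M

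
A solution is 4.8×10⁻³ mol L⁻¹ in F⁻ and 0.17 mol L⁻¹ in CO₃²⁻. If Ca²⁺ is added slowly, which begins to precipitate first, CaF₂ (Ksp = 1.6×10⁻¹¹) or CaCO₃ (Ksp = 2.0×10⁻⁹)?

The threshold for precipitation is Q = Ksp.
For CaF₂: [Ca²⁺] = (Ksp/[F⁻]^2) = 6.9×10⁻⁷ mol L⁻¹
For CaCO₃: [Ca²⁺] = (Ksp/[CO₃²⁻]) = 1.2×10⁻⁸ mol L⁻¹
CaCO₃ requires the lower [Ca²⁺], so it precipitates first.

CaCO₃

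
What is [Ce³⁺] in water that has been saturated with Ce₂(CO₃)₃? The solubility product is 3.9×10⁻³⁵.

1.0×10⁻⁷ M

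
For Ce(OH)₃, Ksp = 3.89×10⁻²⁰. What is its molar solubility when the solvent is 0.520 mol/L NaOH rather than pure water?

2.77×10⁻¹⁹ M

Ce(OH)₃(s) ⇌ Ce³⁺(aq) + 3 OH⁻(aq)
With OH⁻ already at 0.520 mol/L and s small, take [OH⁻] ≈ 0.520 mol/L and [Ce³⁺] = s.
Ksp = [Ce³⁺][OH⁻]^3 = s(0.520)^3
s = 3.89×10⁻²⁰ / (0.520)^3 = 2.77×10⁻¹⁹
s = 2.77×10⁻¹⁹ mol/L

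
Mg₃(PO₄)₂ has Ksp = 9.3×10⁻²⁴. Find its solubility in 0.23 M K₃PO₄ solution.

Mg₃(PO₄)₂(s) ⇌ 3 Mg²⁺(aq) + 2 PO₄³⁻(aq)
PO₄³⁻ is already present at 0.23 M. If s mol/L of Mg₃(PO₄)₂ dissolves, [Mg²⁺] = 3s while [PO₄³⁻] ≈ 0.23 M.
Ksp = [Mg²⁺]^3[PO₄³⁻]^2 = (3s)^3(0.23)^2
(3s)^3 = 9.3×10⁻²⁴ / (0.23)^2 = 1.8×10⁻²²
s = 1.9×10⁻⁸ M

1.9×10⁻⁸ M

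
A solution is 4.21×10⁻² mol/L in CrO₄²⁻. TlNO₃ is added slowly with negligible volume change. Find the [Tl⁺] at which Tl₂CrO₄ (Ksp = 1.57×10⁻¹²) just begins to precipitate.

6.11×10⁻⁶ M

Precipitation of each salt begins when its ion product equals Ksp.
Tl₂CrO₄(s) ⇌ 2 Tl⁺(aq) + CrO₄²⁻(aq)
Ksp = [Tl⁺]^2[CrO₄²⁻] = [Tl⁺]^2(4.21×10⁻²)
[Tl⁺]^2 = 1.57×10⁻¹² / (4.21×10⁻²) = 3.73×10⁻¹¹
[Tl⁺] = 6.11×10⁻⁶ mol/L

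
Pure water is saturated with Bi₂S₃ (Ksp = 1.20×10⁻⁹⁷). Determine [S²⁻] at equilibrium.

4.86×10⁻²⁰ M

Bi₂S₃(s) ⇌ 2 Bi³⁺(aq) + 3 S²⁻(aq)
Let s be the molar solubility. Then [Bi³⁺] = 2s and [S²⁻] = 3s.
Ksp = [Bi³⁺]^2[S²⁻]^3 = (2s)^2 · (3s)^3 = 108s^5 = 1.20×10⁻⁹⁷
s = 1.62×10⁻²⁰ mol L⁻¹
[S²⁻] = 3s = 4.86×10⁻²⁰ mol L⁻¹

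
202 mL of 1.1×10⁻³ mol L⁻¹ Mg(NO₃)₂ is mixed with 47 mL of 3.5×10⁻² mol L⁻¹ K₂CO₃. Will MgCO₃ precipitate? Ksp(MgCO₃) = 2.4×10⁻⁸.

After mixing, V = 202 mL + 47 mL = 249 mL.
[Mg²⁺] = (1.1×10⁻³)(202)/249 = 8.9×10⁻⁴ mol L⁻¹
[CO₃²⁻] = (3.5×10⁻²)(47)/249 = 6.6×10⁻³ mol L⁻¹
Q = [Mg²⁺][CO₃²⁻] = 5.9×10⁻⁶
Q = 5.9×10⁻⁶ > Ksp = 2.4×10⁻⁸, so the solution is supersaturated and MgCO₃ precipitates.

Yes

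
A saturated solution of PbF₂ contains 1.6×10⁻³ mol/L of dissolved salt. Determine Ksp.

Ksp = 1.6×10⁻⁸

PbF₂(s) ⇌ Pb²⁺(aq) + 2 F⁻(aq)
If s mol/L of PbF₂ dissolves, [Pb²⁺] = s and [F⁻] = 2s.
Ksp = [Pb²⁺][F⁻]^2 = s · (2s)^2 = 4s^3
Ksp = 4 × (1.6×10⁻³)^3 = 1.6×10⁻⁸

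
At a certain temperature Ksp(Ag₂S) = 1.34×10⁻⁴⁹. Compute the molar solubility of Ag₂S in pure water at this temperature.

Ag₂S(s) ⇌ 2 Ag⁺(aq) + S²⁻(aq)
If s mol/L of Ag₂S dissolves, [Ag⁺] = 2s and [S²⁻] = s.
Ksp = [Ag⁺]^2[S²⁻] = (2s)^2 · s = 4s^3
4s^3 = 1.34×10⁻⁴⁹  ⇒  s^3 = 3.35×10⁻⁵⁰
s = (3.35×10⁻⁵⁰)^(1/3) = 3.22×10⁻¹⁷ M

3.22×10⁻¹⁷ M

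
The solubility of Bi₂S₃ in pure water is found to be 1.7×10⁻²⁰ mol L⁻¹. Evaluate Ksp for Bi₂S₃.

Bi₂S₃(s) ⇌ 2 Bi³⁺(aq) + 3 S²⁻(aq)
If s mol/L of Bi₂S₃ dissolves, [Bi³⁺] = 2s and [S²⁻] = 3s.
Ksp = [Bi³⁺]^2[S²⁻]^3 = (2s)^2 · (3s)^3 = 108s^5
Ksp = 108 × (1.7×10⁻²⁰)^5 = 1.5×10⁻⁹⁷

Ksp = 1.5×10⁻⁹⁷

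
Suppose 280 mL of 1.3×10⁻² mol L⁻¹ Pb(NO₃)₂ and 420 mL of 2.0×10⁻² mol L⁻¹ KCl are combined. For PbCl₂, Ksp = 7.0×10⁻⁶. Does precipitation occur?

No

The combined volume is 700 mL.
[Pb²⁺] = (1.3×10⁻²)(280)/700 = 5.2×10⁻³ mol L⁻¹
[Cl⁻] = (2.0×10⁻²)(420)/700 = 1.2×10⁻² mol L⁻¹
Q = [Pb²⁺][Cl⁻]^2 = 7.5×10⁻⁷
Since Q (7.5×10⁻⁷) is less than Ksp (7.0×10⁻⁶), no PbCl₂ precipitates.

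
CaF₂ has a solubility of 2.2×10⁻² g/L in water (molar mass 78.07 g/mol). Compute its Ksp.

Convert to molarity: s = 2.2×10⁻² / 78.07 = 2.818×10⁻⁴ mol/L
CaF₂(s) ⇌ Ca²⁺(aq) + 2 F⁻(aq)
Let s be the molar solubility. Then [Ca²⁺] = s and [F⁻] = 2s.
Ksp = [Ca²⁺][F⁻]^2 = s · (2s)^2 = 4s^3
Ksp = 4 × (2.818×10⁻⁴)^3 = 9.0×10⁻¹¹

Ksp = 9.0×10⁻¹¹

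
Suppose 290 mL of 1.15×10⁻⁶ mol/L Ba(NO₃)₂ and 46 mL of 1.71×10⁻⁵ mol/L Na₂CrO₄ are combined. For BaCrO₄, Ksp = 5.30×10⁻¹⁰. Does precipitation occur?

No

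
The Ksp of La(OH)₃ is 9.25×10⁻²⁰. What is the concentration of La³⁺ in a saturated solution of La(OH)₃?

7.65×10⁻⁶ M

La(OH)₃(s) ⇌ La³⁺(aq) + 3 OH⁻(aq)
For each mole of La(OH)₃ that dissolves per liter, [La³⁺] = s and [OH⁻] = 3s; let s denote this solubility.
Ksp = [La³⁺][OH⁻]^3 = s · (3s)^3 = 27s^4 = 9.25×10⁻²⁰
s = 7.65×10⁻⁶ M
[La³⁺] = s = 7.65×10⁻⁶ M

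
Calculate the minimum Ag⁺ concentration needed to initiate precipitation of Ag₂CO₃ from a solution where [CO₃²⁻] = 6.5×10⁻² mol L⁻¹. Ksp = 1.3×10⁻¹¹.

The threshold for precipitation is Q = Ksp.
Ag₂CO₃(s) ⇌ 2 Ag⁺(aq) + CO₃²⁻(aq)
Ksp = [Ag⁺]^2[CO₃²⁻] = [Ag⁺]^2(6.5×10⁻²)
[Ag⁺]^2 = 1.3×10⁻¹¹ / (6.5×10⁻²) = 2.0×10⁻¹⁰
[Ag⁺] = 1.4×10⁻⁵ mol L⁻¹

1.4×10⁻⁵ M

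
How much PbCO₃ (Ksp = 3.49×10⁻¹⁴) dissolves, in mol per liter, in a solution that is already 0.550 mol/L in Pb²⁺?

6.35×10⁻¹⁴ M

PbCO₃(s) ⇌ Pb²⁺(aq) + CO₃²⁻(aq)
The solution already contains Pb²⁺ at 0.550 mol/L. Let s be the molar solubility of PbCO₃.
[Pb²⁺] ≈ 0.550 mol/L (common ion dominates); [CO₃²⁻] = s.
Ksp = [Pb²⁺][CO₃²⁻] = (0.550)s
s = 3.49×10⁻¹⁴ / (0.550) = 6.35×10⁻¹⁴
s = 6.35×10⁻¹⁴ mol/L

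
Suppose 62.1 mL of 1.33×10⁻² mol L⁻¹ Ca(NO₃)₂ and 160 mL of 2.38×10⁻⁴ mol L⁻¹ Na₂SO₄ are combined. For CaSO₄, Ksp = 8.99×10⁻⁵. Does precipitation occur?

Total volume after mixing = 62.1 + 160 = 222.1 mL.
[Ca²⁺] = (1.33×10⁻²)(62.1)/222.1 = 3.72×10⁻³ mol L⁻¹
[SO₄²⁻] = (2.38×10⁻⁴)(160)/222.1 = 1.71×10⁻⁴ mol L⁻¹
Q = [Ca²⁺][SO₄²⁻] = 6.38×10⁻⁷
Since Q (6.38×10⁻⁷) is less than Ksp (8.99×10⁻⁵), no CaSO₄ precipitates.

No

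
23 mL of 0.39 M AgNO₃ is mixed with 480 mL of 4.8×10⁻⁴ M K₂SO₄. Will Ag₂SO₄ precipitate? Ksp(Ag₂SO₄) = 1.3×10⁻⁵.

No

The combined volume is 503 mL.
[Ag⁺] = (0.39)(23)/503 = 1.8×10⁻² M
[SO₄²⁻] = (4.8×10⁻⁴)(480)/503 = 4.6×10⁻⁴ M
Q = [Ag⁺]^2[SO₄²⁻] = 1.5×10⁻⁷
Since Q (1.5×10⁻⁷) is less than Ksp (1.3×10⁻⁵), no Ag₂SO₄ precipitates.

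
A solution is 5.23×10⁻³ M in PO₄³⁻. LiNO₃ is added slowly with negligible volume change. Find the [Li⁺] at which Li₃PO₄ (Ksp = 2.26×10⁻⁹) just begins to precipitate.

Precipitation of each salt begins when its ion product equals Ksp.
Li₃PO₄(s) ⇌ 3 Li⁺(aq) + PO₄³⁻(aq)
Ksp = [Li⁺]^3[PO₄³⁻] = [Li⁺]^3(5.23×10⁻³)
[Li⁺]^3 = 2.26×10⁻⁹ / (5.23×10⁻³) = 4.32×10⁻⁷
[Li⁺] = 7.56×10⁻³ M

7.56×10⁻³ M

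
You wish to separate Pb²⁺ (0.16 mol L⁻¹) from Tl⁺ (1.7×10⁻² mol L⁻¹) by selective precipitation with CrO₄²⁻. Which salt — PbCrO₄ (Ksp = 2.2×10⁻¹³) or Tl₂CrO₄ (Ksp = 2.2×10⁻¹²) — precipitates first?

PbCrO₄

Each salt precipitates once Q = Ksp for that salt.
For PbCrO₄: [CrO₄²⁻] = (Ksp/[Pb²⁺]) = 1.4×10⁻¹² mol L⁻¹
For Tl₂CrO₄: [CrO₄²⁻] = (Ksp/[Tl⁺]^2) = 7.6×10⁻⁹ mol L⁻¹
PbCrO₄ requires the lower [CrO₄²⁻], so it precipitates first.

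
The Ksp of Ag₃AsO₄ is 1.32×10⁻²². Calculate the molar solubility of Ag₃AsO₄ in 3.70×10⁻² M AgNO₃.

Ag₃AsO₄(s) ⇌ 3 Ag⁺(aq) + AsO₄³⁻(aq)
With Ag⁺ already at 3.70×10⁻² M and s small, take [Ag⁺] ≈ 3.70×10⁻² M and [AsO₄³⁻] = s.
Ksp = [Ag⁺]^3[AsO₄³⁻] = (3.70×10⁻²)^3s
s = 1.32×10⁻²² / (3.70×10⁻²)^3 = 2.61×10⁻¹⁸
s = 2.61×10⁻¹⁸ M

2.61×10⁻¹⁸ M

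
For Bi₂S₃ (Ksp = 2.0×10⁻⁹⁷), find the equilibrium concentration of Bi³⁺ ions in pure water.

3.6×10⁻²⁰ M

Bi₂S₃(s) ⇌ 2 Bi³⁺(aq) + 3 S²⁻(aq)
Call the molar solubility s, so that [Bi³⁺] = 2s and [S²⁻] = 3s.
Ksp = [Bi³⁺]^2[S²⁻]^3 = (2s)^2 · (3s)^3 = 108s^5 = 2.0×10⁻⁹⁷
s = 1.8×10⁻²⁰ M
[Bi³⁺] = 2s = 3.6×10⁻²⁰ M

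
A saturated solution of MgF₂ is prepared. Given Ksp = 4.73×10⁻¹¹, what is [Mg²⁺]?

2.28×10⁻⁴ M

MgF₂(s) ⇌ Mg²⁺(aq) + 2 F⁻(aq)
With molar solubility s: [Mg²⁺] = s, [F⁻] = 2s.
Ksp = [Mg²⁺][F⁻]^2 = s · (2s)^2 = 4s^3 = 4.73×10⁻¹¹
s = 2.28×10⁻⁴ mol L⁻¹
[Mg²⁺] = s = 2.28×10⁻⁴ mol L⁻¹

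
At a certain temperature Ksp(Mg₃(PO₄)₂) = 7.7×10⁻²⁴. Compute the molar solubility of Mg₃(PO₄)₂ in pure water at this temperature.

Mg₃(PO₄)₂(s) ⇌ 3 Mg²⁺(aq) + 2 PO₄³⁻(aq)
Let s be the molar solubility. Then [Mg²⁺] = 3s and [PO₄³⁻] = 2s.
Ksp = [Mg²⁺]^3[PO₄³⁻]^2 = (3s)^3 · (2s)^2 = 108s^5
108s^5 = 7.7×10⁻²⁴  ⇒  s^5 = 7.1×10⁻²⁶
s = (7.1×10⁻²⁶)^(1/5) = 9.3×10⁻⁶ M

9.3×10⁻⁶ M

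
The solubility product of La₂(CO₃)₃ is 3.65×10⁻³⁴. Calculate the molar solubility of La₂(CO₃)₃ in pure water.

La₂(CO₃)₃(s) ⇌ 2 La³⁺(aq) + 3 CO₃²⁻(aq)
For each mole of La₂(CO₃)₃ that dissolves per liter, [La³⁺] = 2s and [CO₃²⁻] = 3s; let s denote this solubility.
Ksp = [La³⁺]^2[CO₃²⁻]^3 = (2s)^2 · (3s)^3 = 108s^5
108s^5 = 3.65×10⁻³⁴  ⇒  s^5 = 3.38×10⁻³⁶
s = 8.05×10⁻⁸ mol L⁻¹

8.05×10⁻⁸ M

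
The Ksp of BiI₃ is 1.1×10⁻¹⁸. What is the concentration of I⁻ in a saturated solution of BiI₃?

BiI₃(s) ⇌ Bi³⁺(aq) + 3 I⁻(aq)
If s mol/L of BiI₃ dissolves, [Bi³⁺] = s and [I⁻] = 3s.
Ksp = [Bi³⁺][I⁻]^3 = s · (3s)^3 = 27s^4 = 1.1×10⁻¹⁸
s = 1.4×10⁻⁵ M
[I⁻] = 3s = 4.3×10⁻⁵ M

4.3×10⁻⁵ M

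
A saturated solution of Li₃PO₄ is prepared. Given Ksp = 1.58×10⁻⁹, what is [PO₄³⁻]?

2.77×10⁻³ M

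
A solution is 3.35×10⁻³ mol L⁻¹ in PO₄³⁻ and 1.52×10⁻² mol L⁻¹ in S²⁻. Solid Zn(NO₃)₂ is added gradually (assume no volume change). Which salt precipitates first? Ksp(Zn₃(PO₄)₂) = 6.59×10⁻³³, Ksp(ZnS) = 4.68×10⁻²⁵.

ZnS

Each salt precipitates once Q = Ksp for that salt.
For Zn₃(PO₄)₂: [Zn²⁺] = (Ksp/[PO₄³⁻]^2)^(1/3) = 8.37×10⁻¹⁰ mol L⁻¹
For ZnS: [Zn²⁺] = (Ksp/[S²⁻]) = 3.08×10⁻²³ mol L⁻¹
ZnS requires the lower [Zn²⁺], so it precipitates first.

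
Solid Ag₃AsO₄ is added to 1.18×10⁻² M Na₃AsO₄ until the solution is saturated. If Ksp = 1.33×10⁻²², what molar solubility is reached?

7.47×10⁻⁸ M

Ag₃AsO₄(s) ⇌ 3 Ag⁺(aq) + AsO₄³⁻(aq)
The solution already contains AsO₄³⁻ at 1.18×10⁻² M. Let s be the molar solubility of Ag₃AsO₄.
[AsO₄³⁻] ≈ 1.18×10⁻² M (common ion dominates); [Ag⁺] = 3s.
Ksp = [Ag⁺]^3[AsO₄³⁻] = (3s)^3(1.18×10⁻²)
(3s)^3 = 1.33×10⁻²² / (1.18×10⁻²) = 1.13×10⁻²⁰
s = 7.47×10⁻⁸ M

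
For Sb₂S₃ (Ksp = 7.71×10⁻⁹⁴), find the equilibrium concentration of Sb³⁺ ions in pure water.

1.87×10⁻¹⁹ M

Sb₂S₃(s) ⇌ 2 Sb³⁺(aq) + 3 S²⁻(aq)
If s mol/L of Sb₂S₃ dissolves, [Sb³⁺] = 2s and [S²⁻] = 3s.
Ksp = [Sb³⁺]^2[S²⁻]^3 = (2s)^2 · (3s)^3 = 108s^5 = 7.71×10⁻⁹⁴
s = 9.35×10⁻²⁰ mol/L
[Sb³⁺] = 2s = 1.87×10⁻¹⁹ mol/L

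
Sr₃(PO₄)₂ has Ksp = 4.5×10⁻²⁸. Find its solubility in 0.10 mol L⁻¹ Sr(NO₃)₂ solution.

3.4×10⁻¹³ M

Sr₃(PO₄)₂(s) ⇌ 3 Sr²⁺(aq) + 2 PO₄³⁻(aq)
The solution already contains Sr²⁺ at 0.10 mol L⁻¹. Let s be the molar solubility of Sr₃(PO₄)₂.
[Sr²⁺] ≈ 0.10 mol L⁻¹ (common ion dominates); [PO₄³⁻] = 2s.
Ksp = [Sr²⁺]^3[PO₄³⁻]^2 = (0.10)^3(2s)^2
(2s)^2 = 4.5×10⁻²⁸ / (0.10)^3 = 4.5×10⁻²⁵
s = 3.4×10⁻¹³ mol L⁻¹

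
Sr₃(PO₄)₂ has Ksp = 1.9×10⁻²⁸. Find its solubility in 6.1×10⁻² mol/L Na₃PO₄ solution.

1.2×10⁻⁹ M

Sr₃(PO₄)₂(s) ⇌ 3 Sr²⁺(aq) + 2 PO₄³⁻(aq)
With PO₄³⁻ already at 6.1×10⁻² mol/L and s small, take [PO₄³⁻] ≈ 6.1×10⁻² mol/L and [Sr²⁺] = 3s.
Ksp = [Sr²⁺]^3[PO₄³⁻]^2 = (3s)^3(6.1×10⁻²)^2
(3s)^3 = 1.9×10⁻²⁸ / (6.1×10⁻²)^2 = 5.1×10⁻²⁶
s = 1.2×10⁻⁹ mol/L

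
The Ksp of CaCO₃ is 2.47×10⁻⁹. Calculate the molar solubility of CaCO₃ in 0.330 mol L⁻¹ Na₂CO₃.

CaCO₃(s) ⇌ Ca²⁺(aq) + CO₃²⁻(aq)
With CO₃²⁻ already at 0.330 mol L⁻¹ and s small, take [CO₃²⁻] ≈ 0.330 mol L⁻¹ and [Ca²⁺] = s.
Ksp = [Ca²⁺][CO₃²⁻] = s(0.330)
s = 2.47×10⁻⁹ / (0.330) = 7.48×10⁻⁹
s = 7.48×10⁻⁹ mol L⁻¹

7.48×10⁻⁹ M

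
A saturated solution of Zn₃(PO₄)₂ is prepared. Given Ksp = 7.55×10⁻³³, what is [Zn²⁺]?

4.43×10⁻⁷ M

Zn₃(PO₄)₂(s) ⇌ 3 Zn²⁺(aq) + 2 PO₄³⁻(aq)
For each mole of Zn₃(PO₄)₂ that dissolves per liter, [Zn²⁺] = 3s and [PO₄³⁻] = 2s; let s denote this solubility.
Ksp = [Zn²⁺]^3[PO₄³⁻]^2 = (3s)^3 · (2s)^2 = 108s^5 = 7.55×10⁻³³
s = 1.48×10⁻⁷ mol L⁻¹
[Zn²⁺] = 3s = 4.43×10⁻⁷ mol L⁻¹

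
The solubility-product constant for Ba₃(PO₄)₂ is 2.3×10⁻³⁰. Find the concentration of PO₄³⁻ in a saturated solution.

9.3×10⁻⁷ M

Ba₃(PO₄)₂(s) ⇌ 3 Ba²⁺(aq) + 2 PO₄³⁻(aq)
If s mol/L of Ba₃(PO₄)₂ dissolves, [Ba²⁺] = 3s and [PO₄³⁻] = 2s.
Ksp = [Ba²⁺]^3[PO₄³⁻]^2 = (3s)^3 · (2s)^2 = 108s^5 = 2.3×10⁻³⁰
s = 4.6×10⁻⁷ M
[PO₄³⁻] = 2s = 9.3×10⁻⁷ M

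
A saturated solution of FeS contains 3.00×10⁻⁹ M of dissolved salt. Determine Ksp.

Ksp = 9.00×10⁻¹⁸

FeS(s) ⇌ Fe²⁺(aq) + S²⁻(aq)
Let s be the molar solubility. Then [Fe²⁺] = s and [S²⁻] = s.
Ksp = [Fe²⁺][S²⁻] = s · s = s^2
Ksp = (3.00×10⁻⁹)^2 = 9.00×10⁻¹⁸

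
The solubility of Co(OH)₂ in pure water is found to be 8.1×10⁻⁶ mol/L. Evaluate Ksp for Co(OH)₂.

Ksp = 2.1×10⁻¹⁵

Co(OH)₂(s) ⇌ Co²⁺(aq) + 2 OH⁻(aq)
Call the molar solubility s, so that [Co²⁺] = s and [OH⁻] = 2s.
Ksp = [Co²⁺][OH⁻]^2 = s · (2s)^2 = 4s^3
Ksp = 4 × (8.1×10⁻⁶)^3 = 2.1×10⁻¹⁵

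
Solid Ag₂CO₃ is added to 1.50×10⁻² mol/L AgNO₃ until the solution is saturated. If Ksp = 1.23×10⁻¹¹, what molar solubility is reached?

Ag₂CO₃(s) ⇌ 2 Ag⁺(aq) + CO₃²⁻(aq)
The solution already contains Ag⁺ at 1.50×10⁻² mol/L. Let s be the molar solubility of Ag₂CO₃.
[Ag⁺] ≈ 1.50×10⁻² mol/L (common ion dominates); [CO₃²⁻] = s.
Ksp = [Ag⁺]^2[CO₃²⁻] = (1.50×10⁻²)^2s
s = 1.23×10⁻¹¹ / (1.50×10⁻²)^2 = 5.47×10⁻⁸
s = 5.47×10⁻⁸ mol/L

5.47×10⁻⁸ M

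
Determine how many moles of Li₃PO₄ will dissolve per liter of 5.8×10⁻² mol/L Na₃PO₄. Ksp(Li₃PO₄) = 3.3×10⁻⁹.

Li₃PO₄(s) ⇌ 3 Li⁺(aq) + PO₄³⁻(aq)
PO₄³⁻ is already present at 5.8×10⁻² mol/L. If s mol/L of Li₃PO₄ dissolves, [Li⁺] = 3s while [PO₄³⁻] ≈ 5.8×10⁻² mol/L.
Ksp = [Li⁺]^3[PO₄³⁻] = (3s)^3(5.8×10⁻²)
(3s)^3 = 3.3×10⁻⁹ / (5.8×10⁻²) = 5.7×10⁻⁸
s = 1.3×10⁻³ mol/L

1.3×10⁻³ M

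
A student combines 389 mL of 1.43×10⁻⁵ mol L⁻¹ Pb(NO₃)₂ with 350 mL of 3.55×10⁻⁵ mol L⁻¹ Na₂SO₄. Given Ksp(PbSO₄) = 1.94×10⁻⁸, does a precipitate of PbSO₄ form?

No

After mixing, V = 389 mL + 350 mL = 739 mL.
[Pb²⁺] = (1.43×10⁻⁵)(389)/739 = 7.53×10⁻⁶ mol L⁻¹
[SO₄²⁻] = (3.55×10⁻⁵)(350)/739 = 1.68×10⁻⁵ mol L⁻¹
Q = [Pb²⁺][SO₄²⁻] = 1.27×10⁻¹⁰
Q < Ksp (1.27×10⁻¹⁰ vs 1.94×10⁻⁸); the solution remains unsaturated and no precipitate forms.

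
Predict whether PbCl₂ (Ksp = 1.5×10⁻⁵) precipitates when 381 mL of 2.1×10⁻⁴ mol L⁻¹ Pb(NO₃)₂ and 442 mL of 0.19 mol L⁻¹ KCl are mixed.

The combined volume is 823 mL.
[Pb²⁺] = (2.1×10⁻⁴)(381)/823 = 9.7×10⁻⁵ mol L⁻¹
[Cl⁻] = (0.19)(442)/823 = 0.10 mol L⁻¹
Q = [Pb²⁺][Cl⁻]^2 = 1.0×10⁻⁶
Q = 1.0×10⁻⁶ < Ksp = 1.5×10⁻⁵, so the solution is unsaturated and no precipitate forms.

No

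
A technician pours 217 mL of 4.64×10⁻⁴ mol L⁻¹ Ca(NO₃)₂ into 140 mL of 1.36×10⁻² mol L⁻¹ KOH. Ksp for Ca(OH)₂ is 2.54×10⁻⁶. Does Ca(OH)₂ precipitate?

After mixing, V = 217 mL + 140 mL = 357 mL.
[Ca²⁺] = (4.64×10⁻⁴)(217)/357 = 2.82×10⁻⁴ mol L⁻¹
[OH⁻] = (1.36×10⁻²)(140)/357 = 5.33×10⁻³ mol L⁻¹
Q = [Ca²⁺][OH⁻]^2 = 8.02×10⁻⁹
Q < Ksp (8.02×10⁻⁹ vs 2.54×10⁻⁶); the solution remains unsaturated and no precipitate forms.

No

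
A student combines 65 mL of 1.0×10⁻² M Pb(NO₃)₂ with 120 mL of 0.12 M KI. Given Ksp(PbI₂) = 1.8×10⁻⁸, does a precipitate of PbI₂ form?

After mixing, V = 65 mL + 120 mL = 185 mL.
[Pb²⁺] = (1.0×10⁻²)(65)/185 = 3.5×10⁻³ M
[I⁻] = (0.12)(120)/185 = 7.8×10⁻² M
Q = [Pb²⁺][I⁻]^2 = 2.1×10⁻⁵
Since Q (2.1×10⁻⁵) exceeds Ksp (1.8×10⁻⁸), PbI₂ will precipitate.

Yes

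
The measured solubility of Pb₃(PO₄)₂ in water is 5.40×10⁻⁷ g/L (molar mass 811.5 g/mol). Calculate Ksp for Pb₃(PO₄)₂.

s = (5.40×10⁻⁷ g L⁻¹)/(811.5 g mol⁻¹) = 6.6543×10⁻¹⁰ M
Pb₃(PO₄)₂(s) ⇌ 3 Pb²⁺(aq) + 2 PO₄³⁻(aq)
Call the molar solubility s, so that [Pb²⁺] = 3s and [PO₄³⁻] = 2s.
Ksp = [Pb²⁺]^3[PO₄³⁻]^2 = (3s)^3 · (2s)^2 = 108s^5
Ksp = 108 × (6.6543×10⁻¹⁰)^5 = 1.41×10⁻⁴⁴

Ksp = 1.41×10⁻⁴⁴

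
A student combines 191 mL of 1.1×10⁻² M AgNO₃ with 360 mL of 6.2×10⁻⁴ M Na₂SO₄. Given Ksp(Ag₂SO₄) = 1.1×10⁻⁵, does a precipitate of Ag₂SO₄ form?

The combined volume is 551 mL.
[Ag⁺] = (1.1×10⁻²)(191)/551 = 3.8×10⁻³ M
[SO₄²⁻] = (6.2×10⁻⁴)(360)/551 = 4.1×10⁻⁴ M
Q = [Ag⁺]^2[SO₄²⁻] = 5.9×10⁻⁹
Q = 5.9×10⁻⁹ < Ksp = 1.1×10⁻⁵, so the solution is unsaturated and no precipitate forms.

No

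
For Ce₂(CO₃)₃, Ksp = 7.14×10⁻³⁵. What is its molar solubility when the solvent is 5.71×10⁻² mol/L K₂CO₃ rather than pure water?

Ce₂(CO₃)₃(s) ⇌ 2 Ce³⁺(aq) + 3 CO₃²⁻(aq)
CO₃²⁻ is already present at 5.71×10⁻² mol/L. If s mol/L of Ce₂(CO₃)₃ dissolves, [Ce³⁺] = 2s while [CO₃²⁻] ≈ 5.71×10⁻² mol/L.
Ksp = [Ce³⁺]^2[CO₃²⁻]^3 = (2s)^2(5.71×10⁻²)^3
(2s)^2 = 7.14×10⁻³⁵ / (5.71×10⁻²)^3 = 3.84×10⁻³¹
s = 3.10×10⁻¹⁶ mol/L

3.10×10⁻¹⁶ M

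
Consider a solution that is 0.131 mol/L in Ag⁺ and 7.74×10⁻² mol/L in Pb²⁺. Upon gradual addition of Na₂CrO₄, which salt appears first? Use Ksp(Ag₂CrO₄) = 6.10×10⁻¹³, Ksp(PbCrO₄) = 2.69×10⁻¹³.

PbCrO₄

Precipitation of each salt begins when its ion product equals Ksp.
For Ag₂CrO₄: [CrO₄²⁻] = (Ksp/[Ag⁺]^2) = 3.55×10⁻¹¹ mol/L
For PbCrO₄: [CrO₄²⁻] = (Ksp/[Pb²⁺]) = 3.48×10⁻¹² mol/L
PbCrO₄ requires the lower [CrO₄²⁻], so it precipitates first.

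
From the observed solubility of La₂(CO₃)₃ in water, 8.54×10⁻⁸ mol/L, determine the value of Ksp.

La₂(CO₃)₃(s) ⇌ 2 La³⁺(aq) + 3 CO₃²⁻(aq)
With molar solubility s: [La³⁺] = 2s, [CO₃²⁻] = 3s.
Ksp = [La³⁺]^2[CO₃²⁻]^3 = (2s)^2 · (3s)^3 = 108s^5
Ksp = 108 × (8.54×10⁻⁸)^5 = 4.91×10⁻³⁴

Ksp = 4.91×10⁻³⁴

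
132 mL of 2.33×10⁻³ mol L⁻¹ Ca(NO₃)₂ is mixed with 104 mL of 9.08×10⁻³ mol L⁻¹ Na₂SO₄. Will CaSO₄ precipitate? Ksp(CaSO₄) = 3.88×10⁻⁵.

After mixing, V = 132 mL + 104 mL = 236 mL.
[Ca²⁺] = (2.33×10⁻³)(132)/236 = 1.30×10⁻³ mol L⁻¹
[SO₄²⁻] = (9.08×10⁻³)(104)/236 = 4.00×10⁻³ mol L⁻¹
Q = [Ca²⁺][SO₄²⁻] = 5.21×10⁻⁶
Q < Ksp (5.21×10⁻⁶ vs 3.88×10⁻⁵); the solution remains unsaturated and no precipitate forms.

No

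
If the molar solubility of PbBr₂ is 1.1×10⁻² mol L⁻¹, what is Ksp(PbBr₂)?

Ksp = 5.3×10⁻⁶

PbBr₂(s) ⇌ Pb²⁺(aq) + 2 Br⁻(aq)
Let s be the molar solubility. Then [Pb²⁺] = s and [Br⁻] = 2s.
Ksp = [Pb²⁺][Br⁻]^2 = s · (2s)^2 = 4s^3
Ksp = 4 × (1.1×10⁻²)^3 = 5.3×10⁻⁶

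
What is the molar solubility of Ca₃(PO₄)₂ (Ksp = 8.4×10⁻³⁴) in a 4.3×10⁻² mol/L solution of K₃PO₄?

2.6×10⁻¹¹ M

Ca₃(PO₄)₂(s) ⇌ 3 Ca²⁺(aq) + 2 PO₄³⁻(aq)
With PO₄³⁻ already at 4.3×10⁻² mol/L and s small, take [PO₄³⁻] ≈ 4.3×10⁻² mol/L and [Ca²⁺] = 3s.
Ksp = [Ca²⁺]^3[PO₄³⁻]^2 = (3s)^3(4.3×10⁻²)^2
(3s)^3 = 8.4×10⁻³⁴ / (4.3×10⁻²)^2 = 4.5×10⁻³¹
s = 2.6×10⁻¹¹ mol/L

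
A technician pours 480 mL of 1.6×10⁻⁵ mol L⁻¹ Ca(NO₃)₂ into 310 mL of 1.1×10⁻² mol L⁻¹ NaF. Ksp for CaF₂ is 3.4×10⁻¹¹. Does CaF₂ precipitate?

Yes

The combined volume is 790 mL.
[Ca²⁺] = (1.6×10⁻⁵)(480)/790 = 9.7×10⁻⁶ mol L⁻¹
[F⁻] = (1.1×10⁻²)(310)/790 = 4.3×10⁻³ mol L⁻¹
Q = [Ca²⁺][F⁻]^2 = 1.8×10⁻¹⁰
Because Q > Ksp (1.8×10⁻¹⁰ vs 3.4×10⁻¹¹), a precipitate of CaF₂ forms.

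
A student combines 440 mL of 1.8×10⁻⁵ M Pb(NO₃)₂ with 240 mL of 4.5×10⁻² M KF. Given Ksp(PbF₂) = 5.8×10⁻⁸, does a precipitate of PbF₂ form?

No

Total volume after mixing = 440 + 240 = 680 mL.
[Pb²⁺] = (1.8×10⁻⁵)(440)/680 = 1.2×10⁻⁵ M
[F⁻] = (4.5×10⁻²)(240)/680 = 1.6×10⁻² M
Q = [Pb²⁺][F⁻]^2 = 2.9×10⁻⁹
Since Q (2.9×10⁻⁹) is less than Ksp (5.8×10⁻⁸), no PbF₂ precipitates.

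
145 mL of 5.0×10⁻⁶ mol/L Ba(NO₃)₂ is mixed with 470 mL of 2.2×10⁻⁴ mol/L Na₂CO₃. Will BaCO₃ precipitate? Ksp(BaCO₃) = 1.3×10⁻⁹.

No

The combined volume is 615 mL.
[Ba²⁺] = (5.0×10⁻⁶)(145)/615 = 1.2×10⁻⁶ mol/L
[CO₃²⁻] = (2.2×10⁻⁴)(470)/615 = 1.7×10⁻⁴ mol/L
Q = [Ba²⁺][CO₃²⁻] = 2.0×10⁻¹⁰
Q < Ksp (2.0×10⁻¹⁰ vs 1.3×10⁻⁹); the solution remains unsaturated and no precipitate forms.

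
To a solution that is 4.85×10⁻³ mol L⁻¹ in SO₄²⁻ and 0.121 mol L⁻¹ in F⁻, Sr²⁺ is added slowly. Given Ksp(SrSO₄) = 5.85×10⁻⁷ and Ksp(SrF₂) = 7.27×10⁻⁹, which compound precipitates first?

SrF₂

Precipitation begins when Q = Ksp.
For SrSO₄: [Sr²⁺] = (Ksp/[SO₄²⁻]) = 1.21×10⁻⁴ mol L⁻¹
For SrF₂: [Sr²⁺] = (Ksp/[F⁻]^2) = 4.97×10⁻⁷ mol L⁻¹
Since SrF₂ needs less Sr²⁺ to reach saturation, it precipitates first.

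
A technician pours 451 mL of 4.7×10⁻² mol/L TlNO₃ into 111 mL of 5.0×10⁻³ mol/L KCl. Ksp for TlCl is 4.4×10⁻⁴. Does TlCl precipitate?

The combined volume is 562 mL.
[Tl⁺] = (4.7×10⁻²)(451)/562 = 3.8×10⁻² mol/L
[Cl⁻] = (5.0×10⁻³)(111)/562 = 9.9×10⁻⁴ mol/L
Q = [Tl⁺][Cl⁻] = 3.7×10⁻⁵
Q = 3.7×10⁻⁵ < Ksp = 4.4×10⁻⁴, so the solution is unsaturated and no precipitate forms.

No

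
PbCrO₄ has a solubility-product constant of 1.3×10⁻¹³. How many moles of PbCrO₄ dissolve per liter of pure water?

PbCrO₄(s) ⇌ Pb²⁺(aq) + CrO₄²⁻(aq)
With molar solubility s: [Pb²⁺] = s, [CrO₄²⁻] = s.
Ksp = [Pb²⁺][CrO₄²⁻] = s · s = s^2
s^2 = 1.3×10⁻¹³
s = 3.6×10⁻⁷ mol L⁻¹

3.6×10⁻⁷ M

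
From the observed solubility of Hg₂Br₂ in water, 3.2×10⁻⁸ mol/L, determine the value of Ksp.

Hg₂Br₂(s) ⇌ Hg₂²⁺(aq) + 2 Br⁻(aq)
Let s be the molar solubility. Then [Hg₂²⁺] = s and [Br⁻] = 2s.
Ksp = [Hg₂²⁺][Br⁻]^2 = s · (2s)^2 = 4s^3
Ksp = 4 × (3.2×10⁻⁸)^3 = 1.3×10⁻²²

Ksp = 1.3×10⁻²²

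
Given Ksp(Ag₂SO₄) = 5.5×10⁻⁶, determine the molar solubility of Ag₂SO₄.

Ag₂SO₄(s) ⇌ 2 Ag⁺(aq) + SO₄²⁻(aq)
For each mole of Ag₂SO₄ that dissolves per liter, [Ag⁺] = 2s and [SO₄²⁻] = s; let s denote this solubility.
Ksp = [Ag⁺]^2[SO₄²⁻] = (2s)^2 · s = 4s^3
4s^3 = 5.5×10⁻⁶  ⇒  s^3 = 1.4×10⁻⁶
s = (1.4×10⁻⁶)^(1/3) = 1.1×10⁻² mol L⁻¹

1.1×10⁻² M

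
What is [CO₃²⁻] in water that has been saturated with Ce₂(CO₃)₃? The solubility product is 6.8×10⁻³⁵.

1.7×10⁻⁷ M

Ce₂(CO₃)₃(s) ⇌ 2 Ce³⁺(aq) + 3 CO₃²⁻(aq)
For each mole of Ce₂(CO₃)₃ that dissolves per liter, [Ce³⁺] = 2s and [CO₃²⁻] = 3s; let s denote this solubility.
Ksp = [Ce³⁺]^2[CO₃²⁻]^3 = (2s)^2 · (3s)^3 = 108s^5 = 6.8×10⁻³⁵
s = 5.8×10⁻⁸ mol/L
[CO₃²⁻] = 3s = 1.7×10⁻⁷ mol/L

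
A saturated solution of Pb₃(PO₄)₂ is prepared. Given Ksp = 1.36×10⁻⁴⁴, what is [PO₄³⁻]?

1.32×10⁻⁹ M

Pb₃(PO₄)₂(s) ⇌ 3 Pb²⁺(aq) + 2 PO₄³⁻(aq)
With molar solubility s: [Pb²⁺] = 3s, [PO₄³⁻] = 2s.
Ksp = [Pb²⁺]^3[PO₄³⁻]^2 = (3s)^3 · (2s)^2 = 108s^5 = 1.36×10⁻⁴⁴
s = 6.61×10⁻¹⁰ mol L⁻¹
[PO₄³⁻] = 2s = 1.32×10⁻⁹ mol L⁻¹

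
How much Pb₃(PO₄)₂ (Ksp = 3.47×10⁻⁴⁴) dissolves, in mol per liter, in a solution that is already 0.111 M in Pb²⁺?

Pb₃(PO₄)₂(s) ⇌ 3 Pb²⁺(aq) + 2 PO₄³⁻(aq)
The solution already contains Pb²⁺ at 0.111 M. Let s be the molar solubility of Pb₃(PO₄)₂.
[Pb²⁺] ≈ 0.111 M (common ion dominates); [PO₄³⁻] = 2s.
Ksp = [Pb²⁺]^3[PO₄³⁻]^2 = (0.111)^3(2s)^2
(2s)^2 = 3.47×10⁻⁴⁴ / (0.111)^3 = 2.54×10⁻⁴¹
s = 2.52×10⁻²¹ M

2.52×10⁻²¹ M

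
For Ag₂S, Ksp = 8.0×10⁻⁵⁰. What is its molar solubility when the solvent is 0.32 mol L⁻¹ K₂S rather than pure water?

Ag₂S(s) ⇌ 2 Ag⁺(aq) + S²⁻(aq)
The solution already contains S²⁻ at 0.32 mol L⁻¹. Let s be the molar solubility of Ag₂S.
[S²⁻] ≈ 0.32 mol L⁻¹ (common ion dominates); [Ag⁺] = 2s.
Ksp = [Ag⁺]^2[S²⁻] = (2s)^2(0.32)
(2s)^2 = 8.0×10⁻⁵⁰ / (0.32) = 2.5×10⁻⁴⁹
s = 2.5×10⁻²⁵ mol L⁻¹

2.5×10⁻²⁵ M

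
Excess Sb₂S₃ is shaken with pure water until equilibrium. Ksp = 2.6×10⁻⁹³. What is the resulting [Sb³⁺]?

2.4×10⁻¹⁹ M

Sb₂S₃(s) ⇌ 2 Sb³⁺(aq) + 3 S²⁻(aq)
For each mole of Sb₂S₃ that dissolves per liter, [Sb³⁺] = 2s and [S²⁻] = 3s; let s denote this solubility.
Ksp = [Sb³⁺]^2[S²⁻]^3 = (2s)^2 · (3s)^3 = 108s^5 = 2.6×10⁻⁹³
s = 1.2×10⁻¹⁹ mol/L
[Sb³⁺] = 2s = 2.4×10⁻¹⁹ mol/L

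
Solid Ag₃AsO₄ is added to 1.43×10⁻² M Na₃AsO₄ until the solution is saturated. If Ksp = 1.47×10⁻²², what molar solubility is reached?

Ag₃AsO₄(s) ⇌ 3 Ag⁺(aq) + AsO₄³⁻(aq)
With AsO₄³⁻ already at 1.43×10⁻² M and s small, take [AsO₄³⁻] ≈ 1.43×10⁻² M and [Ag⁺] = 3s.
Ksp = [Ag⁺]^3[AsO₄³⁻] = (3s)^3(1.43×10⁻²)
(3s)^3 = 1.47×10⁻²² / (1.43×10⁻²) = 1.03×10⁻²⁰
s = 7.25×10⁻⁸ M

7.25×10⁻⁸ M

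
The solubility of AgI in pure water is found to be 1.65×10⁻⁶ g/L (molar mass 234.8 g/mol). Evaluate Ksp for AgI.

s = (1.65×10⁻⁶ g L⁻¹)/(234.8 g mol⁻¹) = 7.0273×10⁻⁹ M
AgI(s) ⇌ Ag⁺(aq) + I⁻(aq)
For each mole of AgI that dissolves per liter, [Ag⁺] = s and [I⁻] = s; let s denote this solubility.
Ksp = [Ag⁺][I⁻] = s · s = s^2
Ksp = (7.0273×10⁻⁹)^2 = 4.94×10⁻¹⁷

Ksp = 4.94×10⁻¹⁷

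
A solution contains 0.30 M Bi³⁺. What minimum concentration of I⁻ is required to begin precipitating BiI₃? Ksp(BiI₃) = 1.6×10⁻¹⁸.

1.7×10⁻⁶ M

Precipitation of each salt begins when its ion product equals Ksp.
BiI₃(s) ⇌ Bi³⁺(aq) + 3 I⁻(aq)
Ksp = [Bi³⁺][I⁻]^3 = [I⁻]^3(0.30)
[I⁻]^3 = 1.6×10⁻¹⁸ / (0.30) = 5.3×10⁻¹⁸
[I⁻] = 1.7×10⁻⁶ M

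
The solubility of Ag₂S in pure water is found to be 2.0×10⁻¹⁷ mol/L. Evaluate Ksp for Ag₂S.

Ksp = 3.2×10⁻⁵⁰

Ag₂S(s) ⇌ 2 Ag⁺(aq) + S²⁻(aq)
If s mol/L of Ag₂S dissolves, [Ag⁺] = 2s and [S²⁻] = s.
Ksp = [Ag⁺]^2[S²⁻] = (2s)^2 · s = 4s^3
Ksp = 4 × (2.0×10⁻¹⁷)^3 = 3.2×10⁻⁵⁰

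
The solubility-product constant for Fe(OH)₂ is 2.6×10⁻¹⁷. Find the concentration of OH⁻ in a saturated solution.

3.7×10⁻⁶ M

Fe(OH)₂(s) ⇌ Fe²⁺(aq) + 2 OH⁻(aq)
With molar solubility s: [Fe²⁺] = s, [OH⁻] = 2s.
Ksp = [Fe²⁺][OH⁻]^2 = s · (2s)^2 = 4s^3 = 2.6×10⁻¹⁷
s = 1.9×10⁻⁶ mol L⁻¹
[OH⁻] = 2s = 3.7×10⁻⁶ mol L⁻¹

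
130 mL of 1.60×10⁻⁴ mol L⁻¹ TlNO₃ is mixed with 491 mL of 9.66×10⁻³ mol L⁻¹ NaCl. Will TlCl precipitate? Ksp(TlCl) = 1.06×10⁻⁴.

Total volume after mixing = 130 + 491 = 621 mL.
[Tl⁺] = (1.60×10⁻⁴)(130)/621 = 3.35×10⁻⁵ mol L⁻¹
[Cl⁻] = (9.66×10⁻³)(491)/621 = 7.64×10⁻³ mol L⁻¹
Q = [Tl⁺][Cl⁻] = 2.56×10⁻⁷
Since Q (2.56×10⁻⁷) is less than Ksp (1.06×10⁻⁴), no TlCl precipitates.

No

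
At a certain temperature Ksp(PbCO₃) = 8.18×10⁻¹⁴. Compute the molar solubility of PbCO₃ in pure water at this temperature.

2.86×10⁻⁷ M

PbCO₃(s) ⇌ Pb²⁺(aq) + CO₃²⁻(aq)
Let s be the molar solubility. Then [Pb²⁺] = s and [CO₃²⁻] = s.
Ksp = [Pb²⁺][CO₃²⁻] = s · s = s^2
s^2 = 8.18×10⁻¹⁴
Taking the 2nd root, s = 2.86×10⁻⁷ mol/L.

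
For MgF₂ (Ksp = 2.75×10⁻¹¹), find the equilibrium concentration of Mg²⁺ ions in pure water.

1.90×10⁻⁴ M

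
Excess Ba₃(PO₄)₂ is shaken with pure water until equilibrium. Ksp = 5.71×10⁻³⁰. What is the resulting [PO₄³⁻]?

1.11×10⁻⁶ M

Ba₃(PO₄)₂(s) ⇌ 3 Ba²⁺(aq) + 2 PO₄³⁻(aq)
Call the molar solubility s, so that [Ba²⁺] = 3s and [PO₄³⁻] = 2s.
Ksp = [Ba²⁺]^3[PO₄³⁻]^2 = (3s)^3 · (2s)^2 = 108s^5 = 5.71×10⁻³⁰
s = 5.55×10⁻⁷ mol/L
[PO₄³⁻] = 2s = 1.11×10⁻⁶ mol/L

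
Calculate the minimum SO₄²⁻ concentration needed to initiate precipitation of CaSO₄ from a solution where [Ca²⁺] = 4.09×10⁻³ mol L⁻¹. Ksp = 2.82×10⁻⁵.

A salt starts to precipitate once the ion product Q reaches its Ksp.
CaSO₄(s) ⇌ Ca²⁺(aq) + SO₄²⁻(aq)
Ksp = [Ca²⁺][SO₄²⁻] = [SO₄²⁻](4.09×10⁻³)
[SO₄²⁻] = 2.82×10⁻⁵ / (4.09×10⁻³) = 6.89×10⁻³
[SO₄²⁻] = 6.89×10⁻³ mol L⁻¹

6.89×10⁻³ M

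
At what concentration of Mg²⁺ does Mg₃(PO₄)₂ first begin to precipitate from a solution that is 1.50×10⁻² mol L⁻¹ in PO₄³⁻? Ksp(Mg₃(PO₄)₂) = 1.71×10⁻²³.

4.24×10⁻⁷ M

A salt starts to precipitate once the ion product Q reaches its Ksp.
Mg₃(PO₄)₂(s) ⇌ 3 Mg²⁺(aq) + 2 PO₄³⁻(aq)
Ksp = [Mg²⁺]^3[PO₄³⁻]^2 = [Mg²⁺]^3(1.50×10⁻²)^2
[Mg²⁺]^3 = 1.71×10⁻²³ / (1.50×10⁻²)^2 = 7.60×10⁻²⁰
[Mg²⁺] = 4.24×10⁻⁷ mol L⁻¹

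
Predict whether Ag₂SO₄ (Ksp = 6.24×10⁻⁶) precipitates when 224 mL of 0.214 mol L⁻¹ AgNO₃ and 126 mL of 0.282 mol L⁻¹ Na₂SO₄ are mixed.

Yes

After mixing, V = 224 mL + 126 mL = 350 mL.
[Ag⁺] = (0.214)(224)/350 = 0.137 mol L⁻¹
[SO₄²⁻] = (0.282)(126)/350 = 0.102 mol L⁻¹
Q = [Ag⁺]^2[SO₄²⁻] = 1.90×10⁻³
Since Q (1.90×10⁻³) exceeds Ksp (6.24×10⁻⁶), Ag₂SO₄ will precipitate.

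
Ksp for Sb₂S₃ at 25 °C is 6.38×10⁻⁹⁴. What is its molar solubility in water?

9.00×10⁻²⁰ M

Sb₂S₃(s) ⇌ 2 Sb³⁺(aq) + 3 S²⁻(aq)
Let s be the molar solubility. Then [Sb³⁺] = 2s and [S²⁻] = 3s.
Ksp = [Sb³⁺]^2[S²⁻]^3 = (2s)^2 · (3s)^3 = 108s^5
108s^5 = 6.38×10⁻⁹⁴  ⇒  s^5 = 5.91×10⁻⁹⁶
Taking the 5th root, s = 9.00×10⁻²⁰ M.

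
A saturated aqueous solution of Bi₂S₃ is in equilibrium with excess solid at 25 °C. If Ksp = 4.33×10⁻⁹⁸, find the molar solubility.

1.32×10⁻²⁰ M

Bi₂S₃(s) ⇌ 2 Bi³⁺(aq) + 3 S²⁻(aq)
Let s be the molar solubility. Then [Bi³⁺] = 2s and [S²⁻] = 3s.
Ksp = [Bi³⁺]^2[S²⁻]^3 = (2s)^2 · (3s)^3 = 108s^5
108s^5 = 4.33×10⁻⁹⁸  ⇒  s^5 = 4.01×10⁻¹⁰⁰
Taking the 5th root, s = 1.32×10⁻²⁰ M.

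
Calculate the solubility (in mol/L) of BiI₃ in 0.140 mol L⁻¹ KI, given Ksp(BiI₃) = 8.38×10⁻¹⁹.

BiI₃(s) ⇌ Bi³⁺(aq) + 3 I⁻(aq)
Let s be the solubility of BiI₃ here. The common ion gives [I⁻] ≈ 0.140 mol L⁻¹, and [Bi³⁺] = s.
Ksp = [Bi³⁺][I⁻]^3 = s(0.140)^3
s = 8.38×10⁻¹⁹ / (0.140)^3 = 3.05×10⁻¹⁶
s = 3.05×10⁻¹⁶ mol L⁻¹

3.05×10⁻¹⁶ M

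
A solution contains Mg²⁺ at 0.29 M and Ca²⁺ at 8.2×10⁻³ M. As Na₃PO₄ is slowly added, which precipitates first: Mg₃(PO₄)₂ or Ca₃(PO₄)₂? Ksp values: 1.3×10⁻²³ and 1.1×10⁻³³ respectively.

Ca₃(PO₄)₂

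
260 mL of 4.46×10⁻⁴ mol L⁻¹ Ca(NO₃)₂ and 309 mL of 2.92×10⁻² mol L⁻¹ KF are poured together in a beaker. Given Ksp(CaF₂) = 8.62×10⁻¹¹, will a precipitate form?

Total volume after mixing = 260 + 309 = 569 mL.
[Ca²⁺] = (4.46×10⁻⁴)(260)/569 = 2.04×10⁻⁴ mol L⁻¹
[F⁻] = (2.92×10⁻²)(309)/569 = 1.59×10⁻² mol L⁻¹
Q = [Ca²⁺][F⁻]^2 = 5.12×10⁻⁸
Because Q > Ksp (5.12×10⁻⁸ vs 8.62×10⁻¹¹), a precipitate of CaF₂ forms.

Yes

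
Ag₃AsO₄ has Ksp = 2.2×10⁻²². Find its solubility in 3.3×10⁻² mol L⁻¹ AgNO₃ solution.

6.1×10⁻¹⁸ M

Ag₃AsO₄(s) ⇌ 3 Ag⁺(aq) + AsO₄³⁻(aq)
Let s be the solubility of Ag₃AsO₄ here. The common ion gives [Ag⁺] ≈ 3.3×10⁻² mol L⁻¹, and [AsO₄³⁻] = s.
Ksp = [Ag⁺]^3[AsO₄³⁻] = (3.3×10⁻²)^3s
s = 2.2×10⁻²² / (3.3×10⁻²)^3 = 6.1×10⁻¹⁸
s = 6.1×10⁻¹⁸ mol L⁻¹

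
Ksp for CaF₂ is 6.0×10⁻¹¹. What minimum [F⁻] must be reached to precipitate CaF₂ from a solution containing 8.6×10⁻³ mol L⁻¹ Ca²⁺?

Precipitation begins when Q = Ksp.
CaF₂(s) ⇌ Ca²⁺(aq) + 2 F⁻(aq)
Ksp = [Ca²⁺][F⁻]^2 = [F⁻]^2(8.6×10⁻³)
[F⁻]^2 = 6.0×10⁻¹¹ / (8.6×10⁻³) = 7.0×10⁻⁹
[F⁻] = 8.4×10⁻⁵ mol L⁻¹

8.4×10⁻⁵ M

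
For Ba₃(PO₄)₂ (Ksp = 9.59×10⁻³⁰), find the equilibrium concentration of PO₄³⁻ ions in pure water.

Ba₃(PO₄)₂(s) ⇌ 3 Ba²⁺(aq) + 2 PO₄³⁻(aq)
If s mol/L of Ba₃(PO₄)₂ dissolves, [Ba²⁺] = 3s and [PO₄³⁻] = 2s.
Ksp = [Ba²⁺]^3[PO₄³⁻]^2 = (3s)^3 · (2s)^2 = 108s^5 = 9.59×10⁻³⁰
s = 6.16×10⁻⁷ mol/L
[PO₄³⁻] = 2s = 1.23×10⁻⁶ mol/L

1.23×10⁻⁶ M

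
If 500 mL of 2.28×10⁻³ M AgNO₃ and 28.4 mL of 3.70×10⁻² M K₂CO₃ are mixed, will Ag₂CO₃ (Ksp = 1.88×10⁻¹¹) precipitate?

Yes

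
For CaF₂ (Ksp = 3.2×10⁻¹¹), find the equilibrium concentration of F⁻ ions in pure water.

4.0×10⁻⁴ M

CaF₂(s) ⇌ Ca²⁺(aq) + 2 F⁻(aq)
For each mole of CaF₂ that dissolves per liter, [Ca²⁺] = s and [F⁻] = 2s; let s denote this solubility.
Ksp = [Ca²⁺][F⁻]^2 = s · (2s)^2 = 4s^3 = 3.2×10⁻¹¹
s = 2.0×10⁻⁴ mol/L
[F⁻] = 2s = 4.0×10⁻⁴ mol/L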